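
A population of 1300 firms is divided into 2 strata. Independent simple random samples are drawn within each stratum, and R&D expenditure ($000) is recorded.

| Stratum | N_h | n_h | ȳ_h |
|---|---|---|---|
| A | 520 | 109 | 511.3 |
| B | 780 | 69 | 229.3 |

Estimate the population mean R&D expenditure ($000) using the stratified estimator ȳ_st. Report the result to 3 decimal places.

N = Σ N_h = 1300. Stratum weights W_h = N_h/N.
ȳ_st = (520·511.3 + 780·229.3) / 1300 = 342.10000

ȳ_st ≈ 342.100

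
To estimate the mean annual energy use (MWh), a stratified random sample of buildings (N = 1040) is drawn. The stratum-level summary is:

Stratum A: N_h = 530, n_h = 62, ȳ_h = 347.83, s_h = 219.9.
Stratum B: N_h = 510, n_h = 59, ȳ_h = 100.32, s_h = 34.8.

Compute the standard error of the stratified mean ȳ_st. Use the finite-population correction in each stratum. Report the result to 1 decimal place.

V̂(ȳ_st) = Σ W_h² (1 − n_h/N_h) s_h²/n_h, with W_h = N_h/N and N = 1040:
  stratum A: (530/1040)²·(1 − 62/530)·219.9²/62 = 178.86
  stratum B: (510/1040)²·(1 − 59/510)·34.8²/59 = 4.36502
V̂(ȳ_st) = 183.225
SE(ȳ_st) = √183.225 = 13.5361

SE(ȳ_st) ≈ 13.5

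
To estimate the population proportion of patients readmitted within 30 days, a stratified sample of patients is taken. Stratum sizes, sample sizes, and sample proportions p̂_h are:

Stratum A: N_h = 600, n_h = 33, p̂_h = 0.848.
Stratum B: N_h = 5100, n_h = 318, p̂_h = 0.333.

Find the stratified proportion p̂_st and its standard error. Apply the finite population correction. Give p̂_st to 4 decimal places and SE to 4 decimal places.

N = 5700; stratum weights W_h = N_h/N.
p̂_st = Σ W_h p̂_h = (600·0.848 + 5100·0.333)/5700 = 0.38721
V̂(p̂_st) = Σ W_h² (1 − n_h/N_h) p̂_h(1−p̂_h)/(n_h−1):
  stratum A: (600/5700)²·(1 − 33/600)·0.848·0.152/32 = 4.21768e-05
  stratum B: (5100/5700)²·(1 − 318/5100)·0.333·0.667/317 = 0.000525946
V̂(p̂_st) = 0.000568122; SE = √V̂ = 0.0238353

p̂_st ≈ 0.3872, SE ≈ 0.0238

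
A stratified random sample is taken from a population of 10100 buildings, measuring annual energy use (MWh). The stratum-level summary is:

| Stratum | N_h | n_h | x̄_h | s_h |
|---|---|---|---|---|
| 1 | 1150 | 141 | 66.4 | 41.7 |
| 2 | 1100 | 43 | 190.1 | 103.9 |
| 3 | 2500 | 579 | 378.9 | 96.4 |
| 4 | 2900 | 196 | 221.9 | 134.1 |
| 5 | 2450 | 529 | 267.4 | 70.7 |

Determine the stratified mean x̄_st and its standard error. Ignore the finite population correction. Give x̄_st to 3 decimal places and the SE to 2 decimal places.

x̄_st = Σ W_h x̄_h = (1150·66.4 + 1100·190.1 + 2500·378.9 + 2900·221.9 + 2450·267.4)/10100 = 250.62970
V̂(x̄_st) = Σ W_h² s_h²/n_h, with W_h = N_h/N and N = 10100:
  stratum 1: (1150/10100)²·41.7²/141 = 0.159884
  stratum 2: (1100/10100)²·103.9²/43 = 2.97787
  stratum 3: (2500/10100)²·96.4²/579 = 0.983361
  stratum 4: (2900/10100)²·134.1²/196 = 7.56406
  stratum 5: (2450/10100)²·70.7²/529 = 0.555997
V̂(x̄_st) = 12.2412
SE(x̄_st) = √12.2412 = 3.49874

x̄_st ≈ 250.630, SE ≈ 3.50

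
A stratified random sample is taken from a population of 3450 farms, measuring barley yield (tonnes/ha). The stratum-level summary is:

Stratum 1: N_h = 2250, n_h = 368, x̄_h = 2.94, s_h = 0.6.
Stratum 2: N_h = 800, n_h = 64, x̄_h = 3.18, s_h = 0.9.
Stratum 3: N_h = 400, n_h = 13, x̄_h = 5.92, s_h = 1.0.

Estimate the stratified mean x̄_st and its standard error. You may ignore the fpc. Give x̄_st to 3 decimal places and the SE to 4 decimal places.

x̄_st = Σ W_h x̄_h = (2250·2.94 + 800·3.18 + 400·5.92)/3450 = 3.34116
V̂(x̄_st) = Σ W_h² s_h²/n_h, with W_h = N_h/N and N = 3450:
  stratum 1: (2250/3450)²·0.6²/368 = 0.000416084
  stratum 2: (800/3450)²·0.9²/64 = 0.000680529
  stratum 3: (400/3450)²·1.0²/13 = 0.00103404
V̂(x̄_st) = 0.00213066
SE(x̄_st) = √0.00213066 = 0.046159

x̄_st ≈ 3.341, SE ≈ 0.0462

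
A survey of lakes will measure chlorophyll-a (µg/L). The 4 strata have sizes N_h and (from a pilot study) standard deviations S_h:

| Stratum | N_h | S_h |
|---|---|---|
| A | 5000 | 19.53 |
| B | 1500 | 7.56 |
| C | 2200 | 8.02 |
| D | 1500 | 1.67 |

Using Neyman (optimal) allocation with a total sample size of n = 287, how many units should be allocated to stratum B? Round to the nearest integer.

Neyman allocation: n_h = n · N_h S_h / Σ N_i S_i, with n = 287.
  stratum A: N_h·S_h = 5000·19.53 = 97650.00
  stratum B: N_h·S_h = 1500·7.56 = 11340.00
  stratum C: N_h·S_h = 2200·8.02 = 17644.00
  stratum D: N_h·S_h = 1500·1.67 = 2505.00
Σ N_h S_h = 129139.00
n for stratum B = 287·11340.00/129139.00 = 25.202 → 25

25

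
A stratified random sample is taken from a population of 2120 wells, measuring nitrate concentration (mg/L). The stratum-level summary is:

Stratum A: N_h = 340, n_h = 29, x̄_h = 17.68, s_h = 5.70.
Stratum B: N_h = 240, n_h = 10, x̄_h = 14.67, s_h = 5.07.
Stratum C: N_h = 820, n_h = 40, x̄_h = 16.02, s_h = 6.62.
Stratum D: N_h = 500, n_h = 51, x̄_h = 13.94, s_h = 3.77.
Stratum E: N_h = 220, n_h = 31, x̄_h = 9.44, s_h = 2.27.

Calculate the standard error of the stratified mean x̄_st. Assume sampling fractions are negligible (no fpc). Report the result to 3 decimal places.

SE(x̄_st) ≈ 0.493

V̂(x̄_st) = Σ W_h² s_h²/n_h, with W_h = N_h/N and N = 2120:
  stratum A: (340/2120)²·5.70²/29 = 0.0288163
  stratum B: (240/2120)²·5.07²/10 = 0.0329433
  stratum C: (820/2120)²·6.62²/40 = 0.163912
  stratum D: (500/2120)²·3.77²/51 = 0.0155018
  stratum E: (220/2120)²·2.27²/31 = 0.00179004
V̂(x̄_st) = 0.242964
SE(x̄_st) = √0.242964 = 0.492914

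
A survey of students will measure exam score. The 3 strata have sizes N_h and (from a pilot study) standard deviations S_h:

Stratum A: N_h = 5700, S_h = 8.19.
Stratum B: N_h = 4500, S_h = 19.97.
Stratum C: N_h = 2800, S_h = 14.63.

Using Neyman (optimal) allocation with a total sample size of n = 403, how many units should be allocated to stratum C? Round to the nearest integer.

93

Neyman allocation: n_h = n · N_h S_h / Σ N_i S_i, with n = 403.
  stratum A: N_h·S_h = 5700·8.19 = 46683.00
  stratum B: N_h·S_h = 4500·19.97 = 89865.00
  stratum C: N_h·S_h = 2800·14.63 = 40964.00
Σ N_h S_h = 177512.00
n for stratum C = 403·40964.00/177512.00 = 92.999 → 93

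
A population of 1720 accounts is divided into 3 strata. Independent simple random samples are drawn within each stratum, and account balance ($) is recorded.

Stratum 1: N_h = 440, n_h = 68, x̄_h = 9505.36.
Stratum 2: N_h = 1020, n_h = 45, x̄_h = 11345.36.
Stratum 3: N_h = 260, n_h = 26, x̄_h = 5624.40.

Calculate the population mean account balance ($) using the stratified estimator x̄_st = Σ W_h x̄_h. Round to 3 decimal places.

x̄_st ≈ 10009.866

N = Σ N_h = 1720. Stratum weights W_h = N_h/N.
x̄_st = (440·9505.36 + 1020·11345.36 + 260·5624.40) / 1720 = 10009.86605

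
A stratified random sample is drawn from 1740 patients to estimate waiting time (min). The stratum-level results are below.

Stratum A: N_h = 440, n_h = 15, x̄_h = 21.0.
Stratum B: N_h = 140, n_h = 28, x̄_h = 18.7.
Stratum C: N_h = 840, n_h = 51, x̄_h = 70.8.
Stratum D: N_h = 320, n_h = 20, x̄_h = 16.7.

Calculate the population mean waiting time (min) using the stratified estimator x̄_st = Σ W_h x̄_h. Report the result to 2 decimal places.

N = Σ N_h = 1740. Stratum weights W_h = N_h/N.
x̄_st = (440·21.0 + 140·18.7 + 840·70.8 + 320·16.7) / 1740 = 44.0655

x̄_st ≈ 44.07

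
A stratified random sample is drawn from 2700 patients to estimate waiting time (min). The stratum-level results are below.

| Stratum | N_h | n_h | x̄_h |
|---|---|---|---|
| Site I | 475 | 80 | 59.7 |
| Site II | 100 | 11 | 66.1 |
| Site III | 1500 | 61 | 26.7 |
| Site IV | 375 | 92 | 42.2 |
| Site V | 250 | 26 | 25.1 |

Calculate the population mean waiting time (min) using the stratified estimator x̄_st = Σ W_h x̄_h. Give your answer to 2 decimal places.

N = Σ N_h = 2700. Stratum weights W_h = N_h/N.
x̄_st = (475·59.7 + 100·66.1 + 1500·26.7 + 375·42.2 + 250·25.1) / 2700 = 35.9694

x̄_st ≈ 35.97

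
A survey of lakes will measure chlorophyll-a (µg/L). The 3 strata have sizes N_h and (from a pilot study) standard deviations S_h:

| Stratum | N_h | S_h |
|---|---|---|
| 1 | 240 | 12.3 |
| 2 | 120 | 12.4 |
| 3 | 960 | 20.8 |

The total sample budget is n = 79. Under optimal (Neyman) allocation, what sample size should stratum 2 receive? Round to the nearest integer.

5

Neyman allocation: n_h = n · N_h S_h / Σ N_i S_i, with n = 79.
  stratum 1: N_h·S_h = 240·12.3 = 2952.00
  stratum 2: N_h·S_h = 120·12.4 = 1488.00
  stratum 3: N_h·S_h = 960·20.8 = 19968.00
Σ N_h S_h = 24408.00
n for stratum 2 = 79·1488.00/24408.00 = 4.816 → 5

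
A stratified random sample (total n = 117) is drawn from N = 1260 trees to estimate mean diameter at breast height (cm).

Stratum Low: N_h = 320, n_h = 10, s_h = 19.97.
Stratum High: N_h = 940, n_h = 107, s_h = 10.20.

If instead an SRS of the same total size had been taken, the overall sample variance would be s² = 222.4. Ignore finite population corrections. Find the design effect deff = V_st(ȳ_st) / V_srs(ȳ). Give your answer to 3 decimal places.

deff ≈ 1.638

V̂(ȳ_st) = Σ W_h² s_h²/n_h, with W_h = N_h/N and N = 1260:
  stratum Low: (320/1260)²·19.97²/10 = 2.57226
  stratum High: (940/1260)²·10.20²/107 = 0.541167
V_st = 3.11343
V_srs = s²/n = 222.4/117 = 1.90085
deff = V_st / V_srs = 3.11343/1.90085 = 1.6379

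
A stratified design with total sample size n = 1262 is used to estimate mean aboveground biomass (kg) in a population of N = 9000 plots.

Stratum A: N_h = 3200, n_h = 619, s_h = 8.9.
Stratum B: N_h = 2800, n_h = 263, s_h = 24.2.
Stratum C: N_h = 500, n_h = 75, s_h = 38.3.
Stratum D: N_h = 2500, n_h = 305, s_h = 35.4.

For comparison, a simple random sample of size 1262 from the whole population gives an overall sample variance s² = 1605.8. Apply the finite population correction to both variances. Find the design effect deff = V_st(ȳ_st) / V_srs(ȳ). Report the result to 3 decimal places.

V̂(ȳ_st) = Σ W_h² (1 − n_h/N_h) s_h²/n_h, with W_h = N_h/N and N = 9000:
  stratum A: (3200/9000)²·(1 − 619/3200)·8.9²/619 = 0.013048
  stratum B: (2800/9000)²·(1 − 263/2800)·24.2²/263 = 0.195285
  stratum C: (500/9000)²·(1 − 75/500)·38.3²/75 = 0.051311
  stratum D: (2500/9000)²·(1 − 305/2500)·35.4²/305 = 0.278353
V_st = 0.537997
V_srs = (1 − 1262/9000)·1605.8/1262 = 1.094
deff = V_st / V_srs = 0.537997/1.094 = 0.4918

deff ≈ 0.492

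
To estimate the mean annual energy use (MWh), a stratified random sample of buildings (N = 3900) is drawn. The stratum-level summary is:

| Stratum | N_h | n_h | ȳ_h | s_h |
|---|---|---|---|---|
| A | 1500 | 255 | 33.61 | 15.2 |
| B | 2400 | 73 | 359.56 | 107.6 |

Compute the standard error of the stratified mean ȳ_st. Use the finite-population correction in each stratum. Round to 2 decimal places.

V̂(ȳ_st) = Σ W_h² (1 − n_h/N_h) s_h²/n_h, with W_h = N_h/N and N = 3900:
  stratum A: (1500/3900)²·(1 − 255/1500)·15.2²/255 = 0.111244
  stratum B: (2400/3900)²·(1 − 73/2400)·107.6²/73 = 58.2345
V̂(ȳ_st) = 58.3457
SE(ȳ_st) = √58.3457 = 7.63844

SE(ȳ_st) ≈ 7.64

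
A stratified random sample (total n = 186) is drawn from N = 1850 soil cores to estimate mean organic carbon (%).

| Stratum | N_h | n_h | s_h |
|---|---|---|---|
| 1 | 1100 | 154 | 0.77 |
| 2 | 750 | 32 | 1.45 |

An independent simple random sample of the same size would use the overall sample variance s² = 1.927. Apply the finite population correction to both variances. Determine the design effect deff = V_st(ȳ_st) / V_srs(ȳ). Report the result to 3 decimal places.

deff ≈ 1.235

V̂(ȳ_st) = Σ W_h² (1 − n_h/N_h) s_h²/n_h, with W_h = N_h/N and N = 1850:
  stratum 1: (1100/1850)²·(1 − 154/1100)·0.77²/154 = 0.00117058
  stratum 2: (750/1850)²·(1 − 32/750)·1.45²/32 = 0.0103378
V_st = 0.0115084
V_srs = (1 − 186/1850)·1.927/186 = 0.00931859
deff = V_st / V_srs = 0.0115084/0.00931859 = 1.2350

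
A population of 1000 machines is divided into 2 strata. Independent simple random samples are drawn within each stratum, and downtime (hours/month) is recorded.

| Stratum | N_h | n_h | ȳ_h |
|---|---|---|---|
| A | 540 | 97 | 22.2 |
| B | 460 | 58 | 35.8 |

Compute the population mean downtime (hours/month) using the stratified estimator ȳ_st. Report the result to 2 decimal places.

ȳ_st ≈ 28.46

N = Σ N_h = 1000. Stratum weights W_h = N_h/N.
ȳ_st = (540·22.2 + 460·35.8) / 1000 = 28.4560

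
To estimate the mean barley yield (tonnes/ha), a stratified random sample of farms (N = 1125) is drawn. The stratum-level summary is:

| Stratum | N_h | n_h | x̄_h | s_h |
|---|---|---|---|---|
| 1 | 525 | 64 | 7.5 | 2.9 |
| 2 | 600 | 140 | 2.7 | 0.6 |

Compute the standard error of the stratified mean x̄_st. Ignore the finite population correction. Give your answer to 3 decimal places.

SE(x̄_st) ≈ 0.171

V̂(x̄_st) = Σ W_h² s_h²/n_h, with W_h = N_h/N and N = 1125:
  stratum 1: (525/1125)²·2.9²/64 = 0.0286174
  stratum 2: (600/1125)²·0.6²/140 = 0.000731429
V̂(x̄_st) = 0.0293488
SE(x̄_st) = √0.0293488 = 0.171315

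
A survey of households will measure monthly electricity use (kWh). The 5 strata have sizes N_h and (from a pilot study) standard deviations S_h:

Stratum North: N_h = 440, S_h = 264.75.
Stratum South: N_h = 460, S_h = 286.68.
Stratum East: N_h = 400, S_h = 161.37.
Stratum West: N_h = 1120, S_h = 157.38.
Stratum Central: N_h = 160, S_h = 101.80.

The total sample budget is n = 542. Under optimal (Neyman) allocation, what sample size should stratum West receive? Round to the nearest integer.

Neyman allocation: n_h = n · N_h S_h / Σ N_i S_i, with n = 542.
  stratum North: N_h·S_h = 440·264.75 = 116490.00
  stratum South: N_h·S_h = 460·286.68 = 131872.80
  stratum East: N_h·S_h = 400·161.37 = 64548.00
  stratum West: N_h·S_h = 1120·157.38 = 176265.60
  stratum Central: N_h·S_h = 160·101.80 = 16288.00
Σ N_h S_h = 505464.40
n for stratum West = 542·176265.60/505464.40 = 189.006 → 189

189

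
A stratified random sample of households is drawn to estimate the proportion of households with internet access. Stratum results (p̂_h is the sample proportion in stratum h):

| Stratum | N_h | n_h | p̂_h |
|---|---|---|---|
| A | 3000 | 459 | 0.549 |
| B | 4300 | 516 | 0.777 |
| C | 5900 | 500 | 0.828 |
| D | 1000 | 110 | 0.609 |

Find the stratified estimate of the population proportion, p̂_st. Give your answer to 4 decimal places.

p̂_st ≈ 0.7382

N = 14200; stratum weights W_h = N_h/N.
p̂_st = Σ W_h p̂_h = (3000·0.549 + 4300·0.777 + 5900·0.828 + 1000·0.609)/14200 = 0.73819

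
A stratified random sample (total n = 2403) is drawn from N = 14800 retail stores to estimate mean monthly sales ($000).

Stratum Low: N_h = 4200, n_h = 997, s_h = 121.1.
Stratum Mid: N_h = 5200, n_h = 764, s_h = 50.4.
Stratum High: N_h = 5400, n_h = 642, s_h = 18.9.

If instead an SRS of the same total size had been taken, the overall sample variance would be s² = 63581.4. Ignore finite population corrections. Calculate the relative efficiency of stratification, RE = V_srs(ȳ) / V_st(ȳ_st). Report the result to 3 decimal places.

V̂(ȳ_st) = Σ W_h² s_h²/n_h, with W_h = N_h/N and N = 14800:
  stratum Low: (4200/14800)²·121.1²/997 = 1.18459
  stratum Mid: (5200/14800)²·50.4²/764 = 0.410441
  stratum High: (5400/14800)²·18.9²/642 = 0.0740718
V_st = 1.6691
V_srs = s²/n = 63581.4/2403 = 26.4592
Relative efficiency = V_srs / V_st = 26.4592/1.6691 = 15.8523

RE ≈ 15.852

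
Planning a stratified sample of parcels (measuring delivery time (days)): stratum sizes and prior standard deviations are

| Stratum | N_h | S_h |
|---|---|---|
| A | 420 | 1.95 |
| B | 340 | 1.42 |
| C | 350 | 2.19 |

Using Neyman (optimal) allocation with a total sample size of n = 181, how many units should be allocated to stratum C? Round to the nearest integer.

67

Neyman allocation: n_h = n · N_h S_h / Σ N_i S_i, with n = 181.
  stratum A: N_h·S_h = 420·1.95 = 819.00
  stratum B: N_h·S_h = 340·1.42 = 482.80
  stratum C: N_h·S_h = 350·2.19 = 766.50
Σ N_h S_h = 2068.30
n for stratum C = 181·766.50/2068.30 = 67.078 → 67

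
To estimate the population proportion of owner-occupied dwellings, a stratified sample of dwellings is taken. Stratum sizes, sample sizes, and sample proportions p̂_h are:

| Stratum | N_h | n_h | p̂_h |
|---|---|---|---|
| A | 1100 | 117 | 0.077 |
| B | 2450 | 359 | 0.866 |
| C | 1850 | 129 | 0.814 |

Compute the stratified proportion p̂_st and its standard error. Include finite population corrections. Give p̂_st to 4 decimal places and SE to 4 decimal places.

N = 5400; stratum weights W_h = N_h/N.
p̂_st = Σ W_h p̂_h = (1100·0.077 + 2450·0.866 + 1850·0.814)/5400 = 0.68746
V̂(p̂_st) = Σ W_h² (1 − n_h/N_h) p̂_h(1−p̂_h)/(n_h−1):
  stratum A: (1100/5400)²·(1 − 117/1100)·0.077·0.923/116 = 2.27192e-05
  stratum B: (2450/5400)²·(1 − 359/2450)·0.866·0.134/358 = 5.69472e-05
  stratum C: (1850/5400)²·(1 − 129/1850)·0.814·0.186/128 = 0.000129149
V̂(p̂_st) = 0.000208816; SE = √V̂ = 0.0144505

p̂_st ≈ 0.6875, SE ≈ 0.0145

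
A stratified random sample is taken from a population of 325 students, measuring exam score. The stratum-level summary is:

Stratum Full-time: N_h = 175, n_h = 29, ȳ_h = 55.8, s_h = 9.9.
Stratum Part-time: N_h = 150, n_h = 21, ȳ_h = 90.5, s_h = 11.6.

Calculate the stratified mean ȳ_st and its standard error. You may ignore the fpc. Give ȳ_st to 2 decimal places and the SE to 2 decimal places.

ȳ_st ≈ 71.82, SE ≈ 1.53

ȳ_st = Σ W_h ȳ_h = (175·55.8 + 150·90.5)/325 = 71.81538
V̂(ȳ_st) = Σ W_h² s_h²/n_h, with W_h = N_h/N and N = 325:
  stratum Full-time: (175/325)²·9.9²/29 = 0.9799
  stratum Part-time: (150/325)²·11.6²/21 = 1.36494
V̂(ȳ_st) = 2.34484
SE(ȳ_st) = √2.34484 = 1.53129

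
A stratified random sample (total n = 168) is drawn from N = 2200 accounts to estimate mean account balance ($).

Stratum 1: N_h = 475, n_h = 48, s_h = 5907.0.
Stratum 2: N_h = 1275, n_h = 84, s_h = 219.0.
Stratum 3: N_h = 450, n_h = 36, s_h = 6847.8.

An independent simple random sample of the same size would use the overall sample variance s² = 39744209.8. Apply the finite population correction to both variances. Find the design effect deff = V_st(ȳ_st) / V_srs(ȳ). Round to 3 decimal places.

deff ≈ 0.370

V̂(ȳ_st) = Σ W_h² (1 − n_h/N_h) s_h²/n_h, with W_h = N_h/N and N = 2200:
  stratum 1: (475/2200)²·(1 − 48/475)·5907.0²/48 = 30462.7
  stratum 2: (1275/2200)²·(1 − 84/1275)·219.0²/84 = 179.137
  stratum 3: (450/2200)²·(1 − 36/450)·6847.8²/36 = 50138
V_st = 80779.9
V_srs = (1 − 168/2200)·39744209.8/168 = 218507
deff = V_st / V_srs = 80779.9/218507 = 0.3697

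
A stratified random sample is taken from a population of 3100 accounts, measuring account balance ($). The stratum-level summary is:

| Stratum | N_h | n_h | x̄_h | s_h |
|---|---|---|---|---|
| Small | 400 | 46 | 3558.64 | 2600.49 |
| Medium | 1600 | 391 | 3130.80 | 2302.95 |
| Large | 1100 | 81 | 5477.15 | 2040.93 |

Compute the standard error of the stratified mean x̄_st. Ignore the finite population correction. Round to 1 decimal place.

V̂(x̄_st) = Σ W_h² s_h²/n_h, with W_h = N_h/N and N = 3100:
  stratum Small: (400/3100)²·2600.49²/46 = 2447.65
  stratum Medium: (1600/3100)²·2302.95²/391 = 3613.34
  stratum Large: (1100/3100)²·2040.93²/81 = 6474.9
V̂(x̄_st) = 12535.9
SE(x̄_st) = √12535.9 = 111.964

SE(x̄_st) ≈ 112.0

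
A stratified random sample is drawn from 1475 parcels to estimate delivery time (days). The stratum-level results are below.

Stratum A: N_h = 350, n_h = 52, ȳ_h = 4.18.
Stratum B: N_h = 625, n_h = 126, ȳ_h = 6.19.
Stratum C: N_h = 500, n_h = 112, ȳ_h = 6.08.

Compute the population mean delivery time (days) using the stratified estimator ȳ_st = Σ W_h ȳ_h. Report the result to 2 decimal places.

ȳ_st ≈ 5.68

N = Σ N_h = 1475. Stratum weights W_h = N_h/N.
ȳ_st = (350·4.18 + 625·6.19 + 500·6.08) / 1475 = 5.6758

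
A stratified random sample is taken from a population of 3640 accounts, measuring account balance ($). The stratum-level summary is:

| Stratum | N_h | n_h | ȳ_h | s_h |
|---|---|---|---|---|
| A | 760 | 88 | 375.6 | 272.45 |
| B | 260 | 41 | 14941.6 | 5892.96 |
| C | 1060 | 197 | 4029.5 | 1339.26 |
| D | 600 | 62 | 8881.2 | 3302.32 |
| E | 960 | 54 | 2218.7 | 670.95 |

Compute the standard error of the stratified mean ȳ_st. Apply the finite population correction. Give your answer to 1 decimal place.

SE(ȳ_st) ≈ 95.6

V̂(ȳ_st) = Σ W_h² (1 − n_h/N_h) s_h²/n_h, with W_h = N_h/N and N = 3640:
  stratum A: (760/3640)²·(1 − 88/760)·272.45²/88 = 32.514
  stratum B: (260/3640)²·(1 − 41/260)·5892.96²/41 = 3639.97
  stratum C: (1060/3640)²·(1 − 197/1060)·1339.26²/197 = 628.604
  stratum D: (600/3640)²·(1 − 62/600)·3302.32²/62 = 4285.26
  stratum E: (960/3640)²·(1 − 54/960)·670.95²/54 = 547.247
V̂(ȳ_st) = 9133.6
SE(ȳ_st) = √9133.6 = 95.5699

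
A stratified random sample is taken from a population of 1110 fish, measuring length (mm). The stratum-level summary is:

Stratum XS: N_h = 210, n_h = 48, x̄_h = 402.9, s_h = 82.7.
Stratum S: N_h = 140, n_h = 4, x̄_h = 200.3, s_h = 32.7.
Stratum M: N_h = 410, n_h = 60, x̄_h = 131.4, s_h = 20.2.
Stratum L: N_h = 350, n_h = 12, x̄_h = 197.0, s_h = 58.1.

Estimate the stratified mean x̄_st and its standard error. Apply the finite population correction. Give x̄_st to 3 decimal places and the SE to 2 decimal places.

x̄_st ≈ 212.140, SE ≈ 5.99

x̄_st = Σ W_h x̄_h = (210·402.9 + 140·200.3 + 410·131.4 + 350·197.0)/1110 = 212.13964
V̂(x̄_st) = Σ W_h² (1 − n_h/N_h) s_h²/n_h, with W_h = N_h/N and N = 1110:
  stratum XS: (210/1110)²·(1 − 48/210)·82.7²/48 = 3.93422
  stratum S: (140/1110)²·(1 − 4/140)·32.7²/4 = 4.13101
  stratum M: (410/1110)²·(1 − 60/410)·20.2²/60 = 0.792059
  stratum L: (350/1110)²·(1 − 12/350)·58.1²/12 = 27.0091
V̂(x̄_st) = 35.8664
SE(x̄_st) = √35.8664 = 5.98885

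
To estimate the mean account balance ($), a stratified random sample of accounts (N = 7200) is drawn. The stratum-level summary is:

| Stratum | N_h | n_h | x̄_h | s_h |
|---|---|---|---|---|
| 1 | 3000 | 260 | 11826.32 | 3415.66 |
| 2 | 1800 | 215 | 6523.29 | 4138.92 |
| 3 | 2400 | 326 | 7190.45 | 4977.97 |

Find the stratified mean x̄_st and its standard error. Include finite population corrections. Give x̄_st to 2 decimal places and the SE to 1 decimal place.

x̄_st ≈ 8955.27, SE ≈ 137.1

x̄_st = Σ W_h x̄_h = (3000·11826.32 + 1800·6523.29 + 2400·7190.45)/7200 = 8955.27250
V̂(x̄_st) = Σ W_h² (1 − n_h/N_h) s_h²/n_h, with W_h = N_h/N and N = 7200:
  stratum 1: (3000/7200)²·(1 − 260/3000)·3415.66²/260 = 7115.13
  stratum 2: (1800/7200)²·(1 − 215/1800)·4138.92²/215 = 4385.03
  stratum 3: (2400/7200)²·(1 − 326/2400)·4977.97²/326 = 7298.64
V̂(x̄_st) = 18798.8
SE(x̄_st) = √18798.8 = 137.109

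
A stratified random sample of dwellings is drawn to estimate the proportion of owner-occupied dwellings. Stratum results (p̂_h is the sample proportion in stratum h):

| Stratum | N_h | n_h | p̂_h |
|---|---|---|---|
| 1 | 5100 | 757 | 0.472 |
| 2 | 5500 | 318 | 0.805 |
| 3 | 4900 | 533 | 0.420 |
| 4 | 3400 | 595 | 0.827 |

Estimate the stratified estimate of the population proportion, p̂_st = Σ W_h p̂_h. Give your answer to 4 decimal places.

N = 18900; stratum weights W_h = N_h/N.
p̂_st = Σ W_h p̂_h = (5100·0.472 + 5500·0.805 + 4900·0.420 + 3400·0.827)/18900 = 0.61929

p̂_st ≈ 0.6193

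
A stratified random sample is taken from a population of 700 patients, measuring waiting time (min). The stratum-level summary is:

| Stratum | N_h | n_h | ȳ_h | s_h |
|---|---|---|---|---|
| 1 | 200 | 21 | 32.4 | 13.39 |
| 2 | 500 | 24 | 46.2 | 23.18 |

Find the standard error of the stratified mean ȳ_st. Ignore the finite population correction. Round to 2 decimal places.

SE(ȳ_st) ≈ 3.48

V̂(ȳ_st) = Σ W_h² s_h²/n_h, with W_h = N_h/N and N = 700:
  stratum 1: (200/700)²·13.39²/21 = 0.696957
  stratum 2: (500/700)²·23.18²/24 = 11.4225
V̂(ȳ_st) = 12.1194
SE(ȳ_st) = √12.1194 = 3.48129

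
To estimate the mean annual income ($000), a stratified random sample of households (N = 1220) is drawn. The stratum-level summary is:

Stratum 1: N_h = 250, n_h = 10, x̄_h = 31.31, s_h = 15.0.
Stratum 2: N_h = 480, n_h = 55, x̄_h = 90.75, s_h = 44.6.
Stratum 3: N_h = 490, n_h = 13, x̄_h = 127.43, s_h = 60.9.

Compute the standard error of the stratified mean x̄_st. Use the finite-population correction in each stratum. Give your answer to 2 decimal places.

V̂(x̄_st) = Σ W_h² (1 − n_h/N_h) s_h²/n_h, with W_h = N_h/N and N = 1220:
  stratum 1: (250/1220)²·(1 − 10/250)·15.0²/10 = 0.907014
  stratum 2: (480/1220)²·(1 − 55/480)·44.6²/55 = 4.95698
  stratum 3: (490/1220)²·(1 − 13/490)·60.9²/13 = 44.8008
V̂(x̄_st) = 50.6648
SE(x̄_st) = √50.6648 = 7.11792

SE(x̄_st) ≈ 7.12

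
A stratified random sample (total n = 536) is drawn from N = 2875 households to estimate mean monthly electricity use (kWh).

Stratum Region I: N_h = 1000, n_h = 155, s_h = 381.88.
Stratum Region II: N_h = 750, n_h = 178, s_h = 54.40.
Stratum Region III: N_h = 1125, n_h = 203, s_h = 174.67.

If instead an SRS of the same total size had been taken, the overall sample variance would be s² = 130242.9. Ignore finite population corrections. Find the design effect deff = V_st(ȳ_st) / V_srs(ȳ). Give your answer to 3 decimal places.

V̂(ȳ_st) = Σ W_h² s_h²/n_h, with W_h = N_h/N and N = 2875:
  stratum Region I: (1000/2875)²·381.88²/155 = 113.827
  stratum Region II: (750/2875)²·54.40²/178 = 1.13142
  stratum Region III: (1125/2875)²·174.67²/203 = 23.0128
V_st = 137.972
V_srs = s²/n = 130242.9/536 = 242.99
deff = V_st / V_srs = 137.972/242.99 = 0.5678

deff ≈ 0.568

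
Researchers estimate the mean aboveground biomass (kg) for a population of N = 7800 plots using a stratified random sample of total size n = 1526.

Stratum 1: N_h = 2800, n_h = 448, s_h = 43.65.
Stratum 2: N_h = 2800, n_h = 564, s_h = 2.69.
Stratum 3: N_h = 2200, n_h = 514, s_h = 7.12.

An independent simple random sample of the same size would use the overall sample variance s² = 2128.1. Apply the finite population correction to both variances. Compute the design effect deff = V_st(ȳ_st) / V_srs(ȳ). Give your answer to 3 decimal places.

V̂(ȳ_st) = Σ W_h² (1 − n_h/N_h) s_h²/n_h, with W_h = N_h/N and N = 7800:
  stratum 1: (2800/7800)²·(1 − 448/2800)·43.65²/448 = 0.460359
  stratum 2: (2800/7800)²·(1 − 564/2800)·2.69²/564 = 0.00132028
  stratum 3: (2200/7800)²·(1 − 514/2200)·7.12²/514 = 0.00601295
V_st = 0.467692
V_srs = (1 − 1526/7800)·2128.1/1526 = 1.12173
deff = V_st / V_srs = 0.467692/1.12173 = 0.4169

deff ≈ 0.417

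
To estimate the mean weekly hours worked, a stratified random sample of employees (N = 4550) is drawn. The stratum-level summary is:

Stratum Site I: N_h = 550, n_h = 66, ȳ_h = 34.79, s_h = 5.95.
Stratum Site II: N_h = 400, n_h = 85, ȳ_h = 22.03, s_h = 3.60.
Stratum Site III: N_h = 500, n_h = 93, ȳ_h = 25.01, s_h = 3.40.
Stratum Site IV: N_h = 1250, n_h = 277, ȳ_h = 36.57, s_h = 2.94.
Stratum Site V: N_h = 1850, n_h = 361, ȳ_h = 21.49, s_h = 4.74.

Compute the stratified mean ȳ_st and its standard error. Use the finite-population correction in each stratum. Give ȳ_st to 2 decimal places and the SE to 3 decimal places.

ȳ_st ≈ 27.67, SE ≈ 0.138

ȳ_st = Σ W_h ȳ_h = (550·34.79 + 400·22.03 + 500·25.01 + 1250·36.57 + 1850·21.49)/4550 = 27.67484
V̂(ȳ_st) = Σ W_h² (1 − n_h/N_h) s_h²/n_h, with W_h = N_h/N and N = 4550:
  stratum Site I: (550/4550)²·(1 − 66/550)·5.95²/66 = 0.00689724
  stratum Site II: (400/4550)²·(1 − 85/400)·3.60²/85 = 0.00092797
  stratum Site III: (500/4550)²·(1 − 93/500)·3.40²/93 = 0.00122185
  stratum Site IV: (1250/4550)²·(1 − 277/1250)·2.94²/277 = 0.00183322
  stratum Site V: (1850/4550)²·(1 − 361/1850)·4.74²/361 = 0.0082812
V̂(ȳ_st) = 0.0191615
SE(ȳ_st) = √0.0191615 = 0.138425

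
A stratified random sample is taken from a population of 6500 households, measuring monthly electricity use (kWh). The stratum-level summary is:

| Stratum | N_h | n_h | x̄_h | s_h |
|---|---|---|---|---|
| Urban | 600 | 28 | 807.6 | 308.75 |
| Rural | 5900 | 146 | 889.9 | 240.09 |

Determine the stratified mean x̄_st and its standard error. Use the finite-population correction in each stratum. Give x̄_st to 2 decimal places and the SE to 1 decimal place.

x̄_st = Σ W_h x̄_h = (600·807.6 + 5900·889.9)/6500 = 882.30308
V̂(x̄_st) = Σ W_h² (1 − n_h/N_h) s_h²/n_h, with W_h = N_h/N and N = 6500:
  stratum Urban: (600/6500)²·(1 − 28/600)·308.75²/28 = 27.6552
  stratum Rural: (5900/6500)²·(1 − 146/5900)·240.09²/146 = 317.242
V̂(x̄_st) = 344.897
SE(x̄_st) = √344.897 = 18.5714

x̄_st ≈ 882.30, SE ≈ 18.6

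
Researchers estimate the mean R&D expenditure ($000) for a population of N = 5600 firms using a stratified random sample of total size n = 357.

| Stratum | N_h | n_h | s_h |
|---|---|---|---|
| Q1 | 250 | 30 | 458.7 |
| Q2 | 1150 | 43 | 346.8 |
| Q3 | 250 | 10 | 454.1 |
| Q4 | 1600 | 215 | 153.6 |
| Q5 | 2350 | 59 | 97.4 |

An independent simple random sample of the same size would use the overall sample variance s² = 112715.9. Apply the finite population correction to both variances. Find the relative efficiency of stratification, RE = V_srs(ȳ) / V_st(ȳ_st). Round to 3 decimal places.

RE ≈ 1.473

V̂(ȳ_st) = Σ W_h² (1 − n_h/N_h) s_h²/n_h, with W_h = N_h/N and N = 5600:
  stratum Q1: (250/5600)²·(1 − 30/250)·458.7²/30 = 12.3005
  stratum Q2: (1150/5600)²·(1 − 43/1150)·346.8²/43 = 113.543
  stratum Q3: (250/5600)²·(1 − 10/250)·454.1²/10 = 39.4528
  stratum Q4: (1600/5600)²·(1 − 215/1600)·153.6²/215 = 7.75421
  stratum Q5: (2350/5600)²·(1 − 59/2350)·97.4²/59 = 27.6047
V_st = 200.655
V_srs = (1 − 357/5600)·112715.9/357 = 295.603
Relative efficiency = V_srs / V_st = 295.603/200.655 = 1.4732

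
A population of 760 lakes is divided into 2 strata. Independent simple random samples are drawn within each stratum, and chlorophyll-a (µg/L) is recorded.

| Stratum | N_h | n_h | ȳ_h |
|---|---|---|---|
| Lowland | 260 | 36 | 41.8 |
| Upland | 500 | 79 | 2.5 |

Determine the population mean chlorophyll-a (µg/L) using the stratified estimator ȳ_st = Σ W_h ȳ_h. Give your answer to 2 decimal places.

N = Σ N_h = 760. Stratum weights W_h = N_h/N.
ȳ_st = (260·41.8 + 500·2.5) / 760 = 15.9447

ȳ_st ≈ 15.94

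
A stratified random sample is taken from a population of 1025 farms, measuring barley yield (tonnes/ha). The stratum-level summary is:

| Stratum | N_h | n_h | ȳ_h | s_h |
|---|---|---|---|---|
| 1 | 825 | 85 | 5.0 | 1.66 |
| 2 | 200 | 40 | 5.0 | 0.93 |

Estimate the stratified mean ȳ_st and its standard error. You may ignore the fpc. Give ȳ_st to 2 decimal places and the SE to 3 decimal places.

ȳ_st ≈ 5.00, SE ≈ 0.148

ȳ_st = Σ W_h ȳ_h = (825·5.0 + 200·5.0)/1025 = 5.00000
V̂(ȳ_st) = Σ W_h² s_h²/n_h, with W_h = N_h/N and N = 1025:
  stratum 1: (825/1025)²·1.66²/85 = 0.0210018
  stratum 2: (200/1025)²·0.93²/40 = 0.000823224
V̂(ȳ_st) = 0.0218251
SE(ȳ_st) = √0.0218251 = 0.147733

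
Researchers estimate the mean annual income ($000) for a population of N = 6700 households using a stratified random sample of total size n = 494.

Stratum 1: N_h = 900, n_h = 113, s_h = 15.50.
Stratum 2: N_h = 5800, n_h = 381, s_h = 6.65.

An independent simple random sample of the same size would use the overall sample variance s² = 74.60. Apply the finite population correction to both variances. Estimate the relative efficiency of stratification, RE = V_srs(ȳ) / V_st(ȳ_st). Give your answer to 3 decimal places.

RE ≈ 1.218

V̂(ȳ_st) = Σ W_h² (1 − n_h/N_h) s_h²/n_h, with W_h = N_h/N and N = 6700:
  stratum 1: (900/6700)²·(1 − 113/900)·15.50²/113 = 0.0335469
  stratum 2: (5800/6700)²·(1 − 381/5800)·6.65²/381 = 0.0812673
V_st = 0.114814
V_srs = (1 − 494/6700)·74.60/494 = 0.139878
Relative efficiency = V_srs / V_st = 0.139878/0.114814 = 1.2183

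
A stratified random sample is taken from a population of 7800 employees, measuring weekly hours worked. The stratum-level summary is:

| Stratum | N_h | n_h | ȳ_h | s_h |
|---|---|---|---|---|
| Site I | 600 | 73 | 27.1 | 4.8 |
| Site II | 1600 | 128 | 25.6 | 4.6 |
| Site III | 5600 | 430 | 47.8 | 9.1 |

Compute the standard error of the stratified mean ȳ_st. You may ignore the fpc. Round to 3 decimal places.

SE(ȳ_st) ≈ 0.329

V̂(ȳ_st) = Σ W_h² s_h²/n_h, with W_h = N_h/N and N = 7800:
  stratum Site I: (600/7800)²·4.8²/73 = 0.00186755
  stratum Site II: (1600/7800)²·4.6²/128 = 0.00695595
  stratum Site III: (5600/7800)²·9.1²/430 = 0.0992661
V̂(ȳ_st) = 0.10809
SE(ȳ_st) = √0.10809 = 0.32877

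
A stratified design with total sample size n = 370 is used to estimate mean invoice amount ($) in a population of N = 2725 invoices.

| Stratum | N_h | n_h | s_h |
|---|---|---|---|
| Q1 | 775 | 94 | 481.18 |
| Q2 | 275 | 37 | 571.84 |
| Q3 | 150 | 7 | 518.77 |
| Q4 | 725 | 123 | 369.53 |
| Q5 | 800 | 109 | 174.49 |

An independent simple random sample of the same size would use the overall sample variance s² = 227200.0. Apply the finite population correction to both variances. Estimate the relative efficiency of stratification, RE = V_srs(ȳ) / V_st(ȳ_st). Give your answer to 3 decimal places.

RE ≈ 1.179

V̂(ȳ_st) = Σ W_h² (1 − n_h/N_h) s_h²/n_h, with W_h = N_h/N and N = 2725:
  stratum Q1: (775/2725)²·(1 − 94/775)·481.18²/94 = 175.067
  stratum Q2: (275/2725)²·(1 − 37/275)·571.84²/37 = 77.8976
  stratum Q3: (150/2725)²·(1 − 7/150)·518.77²/7 = 111.057
  stratum Q4: (725/2725)²·(1 − 123/725)·369.53²/123 = 65.2523
  stratum Q5: (800/2725)²·(1 − 109/800)·174.49²/109 = 20.7946
V_st = 450.068
V_srs = (1 − 370/2725)·227200.0/370 = 530.678
Relative efficiency = V_srs / V_st = 530.678/450.068 = 1.1791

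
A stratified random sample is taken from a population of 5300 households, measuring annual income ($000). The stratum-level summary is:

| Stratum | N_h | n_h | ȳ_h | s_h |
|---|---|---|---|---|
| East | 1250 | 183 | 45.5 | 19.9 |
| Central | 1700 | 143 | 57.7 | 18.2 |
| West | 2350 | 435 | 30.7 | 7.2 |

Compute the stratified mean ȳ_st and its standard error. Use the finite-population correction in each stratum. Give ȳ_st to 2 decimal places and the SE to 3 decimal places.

ȳ_st ≈ 42.85, SE ≈ 0.583

ȳ_st = Σ W_h ȳ_h = (1250·45.5 + 1700·57.7 + 2350·30.7)/5300 = 42.85094
V̂(ȳ_st) = Σ W_h² (1 − n_h/N_h) s_h²/n_h, with W_h = N_h/N and N = 5300:
  stratum East: (1250/5300)²·(1 − 183/1250)·19.9²/183 = 0.102749
  stratum Central: (1700/5300)²·(1 − 143/1700)·18.2²/143 = 0.218269
  stratum West: (2350/5300)²·(1 − 435/2350)·7.2²/435 = 0.0190924
V̂(ȳ_st) = 0.340111
SE(ȳ_st) = √0.340111 = 0.58319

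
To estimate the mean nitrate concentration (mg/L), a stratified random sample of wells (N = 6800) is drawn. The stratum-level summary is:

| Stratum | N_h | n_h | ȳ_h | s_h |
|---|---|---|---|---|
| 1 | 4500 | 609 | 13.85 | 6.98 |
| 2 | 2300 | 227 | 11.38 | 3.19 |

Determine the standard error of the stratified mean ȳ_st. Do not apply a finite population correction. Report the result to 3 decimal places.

V̂(ȳ_st) = Σ W_h² s_h²/n_h, with W_h = N_h/N and N = 6800:
  stratum 1: (4500/6800)²·6.98²/609 = 0.0350349
  stratum 2: (2300/6800)²·3.19²/227 = 0.00512854
V̂(ȳ_st) = 0.0401634
SE(ȳ_st) = √0.0401634 = 0.200408

SE(ȳ_st) ≈ 0.200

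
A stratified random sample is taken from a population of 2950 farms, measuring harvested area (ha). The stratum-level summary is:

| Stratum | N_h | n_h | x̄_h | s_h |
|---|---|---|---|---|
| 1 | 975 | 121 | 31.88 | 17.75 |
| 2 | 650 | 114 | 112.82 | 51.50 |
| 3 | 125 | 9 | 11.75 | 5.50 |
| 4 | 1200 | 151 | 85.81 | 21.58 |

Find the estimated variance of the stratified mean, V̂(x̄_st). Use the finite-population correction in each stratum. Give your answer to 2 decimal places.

V̂(x̄_st) ≈ 1.63

V̂(x̄_st) = Σ W_h² (1 − n_h/N_h) s_h²/n_h, with W_h = N_h/N and N = 2950:
  stratum 1: (975/2950)²·(1 − 121/975)·17.75²/121 = 0.249132
  stratum 2: (650/2950)²·(1 − 114/650)·51.50²/114 = 0.931416
  stratum 3: (125/2950)²·(1 − 9/125)·5.50²/9 = 0.00560024
  stratum 4: (1200/2950)²·(1 − 151/1200)·21.58²/151 = 0.446107
V̂(x̄_st) = 1.63226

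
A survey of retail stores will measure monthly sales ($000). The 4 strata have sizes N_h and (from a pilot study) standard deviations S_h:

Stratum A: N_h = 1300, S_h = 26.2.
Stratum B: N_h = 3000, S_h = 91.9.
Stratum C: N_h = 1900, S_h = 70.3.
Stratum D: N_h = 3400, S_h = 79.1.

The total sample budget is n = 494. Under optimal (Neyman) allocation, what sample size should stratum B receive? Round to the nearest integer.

Neyman allocation: n_h = n · N_h S_h / Σ N_i S_i, with n = 494.
  stratum A: N_h·S_h = 1300·26.2 = 34060.00
  stratum B: N_h·S_h = 3000·91.9 = 275700.00
  stratum C: N_h·S_h = 1900·70.3 = 133570.00
  stratum D: N_h·S_h = 3400·79.1 = 268940.00
Σ N_h S_h = 712270.00
n for stratum B = 494·275700.00/712270.00 = 191.214 → 191

191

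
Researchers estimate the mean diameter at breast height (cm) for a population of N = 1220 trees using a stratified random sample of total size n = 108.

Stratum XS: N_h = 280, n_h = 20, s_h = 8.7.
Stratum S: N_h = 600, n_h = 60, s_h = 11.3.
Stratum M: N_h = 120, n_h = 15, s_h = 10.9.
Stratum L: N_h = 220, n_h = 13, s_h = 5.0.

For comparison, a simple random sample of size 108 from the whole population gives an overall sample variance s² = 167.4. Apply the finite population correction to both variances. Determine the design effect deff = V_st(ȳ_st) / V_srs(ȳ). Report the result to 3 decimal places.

deff ≈ 0.548

V̂(ȳ_st) = Σ W_h² (1 − n_h/N_h) s_h²/n_h, with W_h = N_h/N and N = 1220:
  stratum XS: (280/1220)²·(1 − 20/280)·8.7²/20 = 0.185106
  stratum S: (600/1220)²·(1 − 60/600)·11.3²/60 = 0.463267
  stratum M: (120/1220)²·(1 − 15/120)·10.9²/15 = 0.0670521
  stratum L: (220/1220)²·(1 − 13/220)·5.0²/13 = 0.0588396
V_st = 0.774264
V_srs = (1 − 108/1220)·167.4/108 = 1.41279
deff = V_st / V_srs = 0.774264/1.41279 = 0.5480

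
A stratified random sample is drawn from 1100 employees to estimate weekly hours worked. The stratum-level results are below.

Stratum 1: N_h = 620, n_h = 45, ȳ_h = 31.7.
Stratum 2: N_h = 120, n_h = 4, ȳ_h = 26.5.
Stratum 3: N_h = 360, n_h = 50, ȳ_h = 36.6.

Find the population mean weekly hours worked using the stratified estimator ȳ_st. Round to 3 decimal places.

N = Σ N_h = 1100. Stratum weights W_h = N_h/N.
ȳ_st = (620·31.7 + 120·26.5 + 360·36.6) / 1100 = 32.73636

ȳ_st ≈ 32.736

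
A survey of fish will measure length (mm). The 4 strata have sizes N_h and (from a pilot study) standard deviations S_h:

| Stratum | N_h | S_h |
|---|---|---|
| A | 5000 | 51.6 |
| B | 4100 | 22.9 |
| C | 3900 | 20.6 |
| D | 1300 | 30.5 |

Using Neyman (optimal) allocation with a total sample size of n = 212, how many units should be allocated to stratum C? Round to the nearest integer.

36

Neyman allocation: n_h = n · N_h S_h / Σ N_i S_i, with n = 212.
  stratum A: N_h·S_h = 5000·51.6 = 258000.00
  stratum B: N_h·S_h = 4100·22.9 = 93890.00
  stratum C: N_h·S_h = 3900·20.6 = 80340.00
  stratum D: N_h·S_h = 1300·30.5 = 39650.00
Σ N_h S_h = 471880.00
n for stratum C = 212·80340.00/471880.00 = 36.094 → 36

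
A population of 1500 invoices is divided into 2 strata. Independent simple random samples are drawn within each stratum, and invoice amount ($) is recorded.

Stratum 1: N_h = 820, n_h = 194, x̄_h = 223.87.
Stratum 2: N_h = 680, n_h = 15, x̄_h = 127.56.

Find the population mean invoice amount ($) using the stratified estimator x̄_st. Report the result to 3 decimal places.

N = Σ N_h = 1500. Stratum weights W_h = N_h/N.
x̄_st = (820·223.87 + 680·127.56) / 1500 = 180.20947

x̄_st ≈ 180.209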